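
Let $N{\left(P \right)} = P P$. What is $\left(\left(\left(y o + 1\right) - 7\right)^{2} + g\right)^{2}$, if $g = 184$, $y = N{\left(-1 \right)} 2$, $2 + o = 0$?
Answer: $80656$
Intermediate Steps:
$o = -2$ ($o = -2 + 0 = -2$)
$N{\left(P \right)} = P^{2}$
$y = 2$ ($y = \left(-1\right)^{2} \cdot 2 = 1 \cdot 2 = 2$)
$\left(\left(\left(y o + 1\right) - 7\right)^{2} + g\right)^{2} = \left(\left(\left(2 \left(-2\right) + 1\right) - 7\right)^{2} + 184\right)^{2} = \left(\left(\left(-4 + 1\right) - 7\right)^{2} + 184\right)^{2} = \left(\left(-3 - 7\right)^{2} + 184\right)^{2} = \left(\left(-10\right)^{2} + 184\right)^{2} = \left(100 + 184\right)^{2} = 284^{2} = 80656$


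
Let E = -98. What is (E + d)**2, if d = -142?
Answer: 57600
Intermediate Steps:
(E + d)**2 = (-98 - 142)**2 = (-240)**2 = 57600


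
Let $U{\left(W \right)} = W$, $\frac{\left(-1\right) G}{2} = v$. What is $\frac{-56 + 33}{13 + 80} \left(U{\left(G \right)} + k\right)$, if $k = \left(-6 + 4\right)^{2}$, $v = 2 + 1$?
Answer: $\frac{46}{93} \approx 0.49462$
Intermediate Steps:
$v = 3$
$G = -6$ ($G = \left(-2\right) 3 = -6$)
$k = 4$ ($k = \left(-2\right)^{2} = 4$)
$\frac{-56 + 33}{13 + 80} \left(U{\left(G \right)} + k\right) = \frac{-56 + 33}{13 + 80} \left(-6 + 4\right) = - \frac{23}{93} \left(-2\right) = \left(-23\right) \frac{1}{93} \left(-2\right) = \left(- \frac{23}{93}\right) \left(-2\right) = \frac{46}{93}$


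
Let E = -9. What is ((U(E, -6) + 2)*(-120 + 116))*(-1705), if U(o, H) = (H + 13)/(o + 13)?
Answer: 25575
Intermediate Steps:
U(o, H) = (13 + H)/(13 + o)
((U(E, -6) + 2)*(-120 + 116))*(-1705) = (((13 - 6)/(13 - 9) + 2)*(-120 + 116))*(-1705) = ((7/4 + 2)*(-4))*(-1705) = ((15/4)*(-4))*(-1705) = -15*(-1705) = 25575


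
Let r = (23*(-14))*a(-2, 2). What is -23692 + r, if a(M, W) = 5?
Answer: -25302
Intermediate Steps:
r = -1610 (r = (23*(-14))*5 = -322*5 = -1610)
-23692 + r = -23692 - 1610 = -25302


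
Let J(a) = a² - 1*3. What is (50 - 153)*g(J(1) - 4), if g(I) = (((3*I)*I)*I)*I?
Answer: -400464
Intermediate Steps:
J(a) = -3 + a² (J(a) = a² - 3 = -3 + a²)
g(I) = 3*I⁴ (g(I) = ((3*I²)*I)*I = (3*I³)*I = 3*I⁴)
(50 - 153)*g(J(1) - 4) = (50 - 153)*(3*((-3 + 1²) - 4)⁴) = -309*((-3 + 1) - 4)⁴ = -309*(-2 - 4)⁴ = -309*(-6)⁴ = -309*1296 = -103*3888 = -400464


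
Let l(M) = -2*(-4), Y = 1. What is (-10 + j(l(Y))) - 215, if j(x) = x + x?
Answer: -209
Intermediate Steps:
l(M) = 8
j(x) = 2*x
(-10 + j(l(Y))) - 215 = (-10 + 2*8) - 215 = (-10 + 16) - 215 = 6 - 215 = -209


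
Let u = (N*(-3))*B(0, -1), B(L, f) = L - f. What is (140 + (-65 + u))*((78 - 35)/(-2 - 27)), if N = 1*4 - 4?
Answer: -3225/29 ≈ -111.21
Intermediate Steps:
N = 0 (N = 4 - 4 = 0)
u = 0 (u = (0*(-3))*(0 - 1*(-1)) = 0*(0 + 1) = 0*1 = 0)
(140 + (-65 + u))*((78 - 35)/(-2 - 27)) = (140 + (-65 + 0))*((78 - 35)/(-2 - 27)) = (140 - 65)*(43/(-29)) = 75*(43*(-1/29)) = 75*(-43/29) = -3225/29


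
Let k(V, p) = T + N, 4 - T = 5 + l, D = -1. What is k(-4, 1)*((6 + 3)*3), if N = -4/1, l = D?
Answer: -108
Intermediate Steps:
l = -1
T = 0 (T = 4 - (5 - 1) = 4 - 1*4 = 4 - 4 = 0)
N = -4 (N = -4*1 = -4)
k(V, p) = -4 (k(V, p) = 0 - 4 = -4)
k(-4, 1)*((6 + 3)*3) = -4*(6 + 3)*3 = -36*3 = -4*27 = -108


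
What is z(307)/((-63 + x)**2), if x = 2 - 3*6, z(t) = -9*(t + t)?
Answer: -5526/6241 ≈ -0.88544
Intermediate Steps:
z(t) = -18*t
x = -16 (x = 2 - 18 = -16)
z(307)/((-63 + x)**2) = (-18*307)/((-63 - 16)**2) = -5526/((-79)**2) = -5526/6241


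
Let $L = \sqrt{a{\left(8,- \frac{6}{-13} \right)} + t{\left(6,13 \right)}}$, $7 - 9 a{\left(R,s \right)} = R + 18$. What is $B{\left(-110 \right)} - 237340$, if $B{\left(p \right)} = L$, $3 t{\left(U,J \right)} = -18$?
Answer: $-237340 + \frac{i \sqrt{73}}{3} \approx -2.3734 \cdot 10^{5} + 2.848 i$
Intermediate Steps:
$a{\left(R,s \right)} = - \frac{11}{9} - \frac{R}{9}$ ($a{\left(R,s \right)} = \frac{7}{9} - \frac{R + 18}{9} = \frac{7}{9} - \frac{18 + R}{9} = \frac{7}{9} - \left(2 + \frac{R}{9}\right) = - \frac{11}{9} - \frac{R}{9}$)
$t{\left(U,J \right)} = -6$ ($t{\left(U,J \right)} = \frac{1}{3} \left(-18\right) = -6$)
$L = \frac{i \sqrt{73}}{3}$ ($L = \sqrt{\left(- \frac{11}{9} - \frac{8}{9}\right) - 6} = \sqrt{- \frac{19}{9} - 6} = \sqrt{- \frac{73}{9}} = \frac{i \sqrt{73}}{3} \approx 2.848 i$)
$B{\left(p \right)} = \frac{i \sqrt{73}}{3}$
$B{\left(-110 \right)} - 237340 = \frac{i \sqrt{73}}{3} - 237340 = -237340 + \frac{i \sqrt{73}}{3}$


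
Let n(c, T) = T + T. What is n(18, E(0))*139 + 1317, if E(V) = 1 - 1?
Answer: 1317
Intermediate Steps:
E(V) = 0
n(c, T) = 2*T
n(18, E(0))*139 + 1317 = (2*0)*139 + 1317 = 0*139 + 1317 = 0 + 1317 = 1317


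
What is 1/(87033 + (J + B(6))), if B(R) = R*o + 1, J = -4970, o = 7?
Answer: 1/82106 ≈ 1.2179e-5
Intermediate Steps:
B(R) = 1 + 7*R (B(R) = R*7 + 1 = 7*R + 1 = 1 + 7*R)
1/(87033 + (J + B(6))) = 1/(87033 + (-4970 + (1 + 7*6))) = 1/(87033 + (-4970 + (1 + 42))) = 1/(87033 + (-4970 + 43)) = 1/(87033 - 4927) = 1/82106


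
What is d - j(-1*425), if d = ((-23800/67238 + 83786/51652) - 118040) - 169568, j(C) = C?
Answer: -249343900012435/868244294 ≈ -2.8718e+5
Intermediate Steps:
d = -249712903837385/868244294 (d = ((-23800*1/67238 + 83786*(1/51652)) - 118040) - 169568 = ((-11900/33619 + 41893/25826) - 118040) - 169568 = (1101071367/868244294 - 118040) - 169568 = -102486455392393/868244294 - 169568 = -249712903837385/868244294 ≈ -2.8761e+5)
d - j(-1*425) = -249712903837385/868244294 - (-1)*425 = -249712903837385/868244294 - 1*(-425) = -249712903837385/868244294 + 425 = -249343900012435/868244294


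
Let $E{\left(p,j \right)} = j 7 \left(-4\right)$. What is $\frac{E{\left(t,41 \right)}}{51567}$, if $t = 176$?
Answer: $- \frac{1148}{51567} \approx -0.022262$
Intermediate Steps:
$E{\left(p,j \right)} = - 28 j$ ($E{\left(p,j \right)} = 7 j \left(-4\right) = - 28 j$)
$\frac{E{\left(t,41 \right)}}{51567} = \frac{\left(-28\right) 41}{51567} = \left(-1148\right) \frac{1}{51567} = - \frac{1148}{51567}$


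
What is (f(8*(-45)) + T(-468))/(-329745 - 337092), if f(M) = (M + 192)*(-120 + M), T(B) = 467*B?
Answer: 15324/74093 ≈ 0.20682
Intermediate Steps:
f(M) = (-120 + M)*(192 + M) (f(M) = (192 + M)*(-120 + M) = (-120 + M)*(192 + M))
(f(8*(-45)) + T(-468))/(-329745 - 337092) = ((-23040 + (8*(-45))² + 72*(8*(-45))) + 467*(-468))/(-329745 - 337092) = ((-23040 + (-360)² + 72*(-360)) - 218556)/(-666837) = ((-23040 + 129600 - 25920) - 218556)*(-1/666837) = (80640 - 218556)*(-1/666837) = -137916*(-1/666837) = 15324/74093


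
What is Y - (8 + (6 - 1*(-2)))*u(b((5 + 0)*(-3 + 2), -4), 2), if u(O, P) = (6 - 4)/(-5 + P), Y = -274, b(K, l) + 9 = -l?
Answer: -790/3 ≈ -263.33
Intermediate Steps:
b(K, l) = -9 - l
u(O, P) = 2/(-5 + P)
Y - (8 + (6 - 1*(-2)))*u(b((5 + 0)*(-3 + 2), -4), 2) = -274 - (8 + (6 - 1*(-2)))*2/(-5 + 2) = -274 - (8 + (6 + 2))*2/(-3) = -274 - (8 + 8)*2*(-⅓) = -274 - 16*(-2)/3 = -274 - 1*(-32/3) = -274 + 32/3 = -790/3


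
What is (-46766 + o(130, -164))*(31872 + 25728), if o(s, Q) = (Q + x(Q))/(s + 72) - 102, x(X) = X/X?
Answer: -272663971200/101 ≈ -2.6996e+9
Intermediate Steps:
x(X) = 1
o(s, Q) = -102 + (1 + Q)/(72 + s) (o(s, Q) = (Q + 1)/(s + 72) - 102 = (1 + Q)/(72 + s) - 102 = -102 + (1 + Q)/(72 + s))
(-46766 + o(130, -164))*(31872 + 25728) = (-46766 + (-7343 - 164 - 102*130)/(72 + 130))*(31872 + 25728) = (-46766 + (-7343 - 164 - 13260)/202)*57600 = (-46766 + (1/202)*(-20767))*57600 = (-46766 - 20767/202)*57600 = -9467499/202*57600 = -272663971200/101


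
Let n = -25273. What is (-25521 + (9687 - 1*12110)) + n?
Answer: -53217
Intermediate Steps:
(-25521 + (9687 - 1*12110)) + n = (-25521 + (9687 - 1*12110)) - 25273 = (-25521 + (9687 - 12110)) - 25273 = (-25521 - 2423) - 25273 = -27944 - 25273 = -53217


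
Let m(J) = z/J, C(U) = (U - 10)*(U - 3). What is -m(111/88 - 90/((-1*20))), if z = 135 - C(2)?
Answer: -11176/507 ≈ -22.043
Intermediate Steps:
C(U) = (-10 + U)*(-3 + U)
z = 127 (z = 135 - (30 + 2**2 - 13*2) = 135 - (30 + 4 - 26) = 135 - 1*8 = 135 - 8 = 127)
m(J) = 127/J
-m(111/88 - 90/((-1*20))) = -127/(111/88 - 90/((-1*20))) = -127/(111*(1/88) - 90/(-20)) = -127/(111/88 - 90*(-1/20)) = -127/(111/88 + 9/2) = -127/507/88 = -127*88/507 = -1*11176/507 = -11176/507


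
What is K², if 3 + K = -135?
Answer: 19044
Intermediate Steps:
K = -138 (K = -3 - 135 = -138)
K² = (-138)² = 19044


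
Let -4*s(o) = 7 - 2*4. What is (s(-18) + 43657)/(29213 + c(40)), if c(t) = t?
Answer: 24947/16716 ≈ 1.4924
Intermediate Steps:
s(o) = ¼ (s(o) = -(7 - 2*4)/4 = -(7 - 8)/4 = -¼*(-1) = ¼)
(s(-18) + 43657)/(29213 + c(40)) = (¼ + 43657)/(29213 + 40) = (174629/4)/29253 = (174629/4)*(1/29253) = 24947/16716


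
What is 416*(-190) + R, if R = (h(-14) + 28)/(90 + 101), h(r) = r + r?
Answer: -79040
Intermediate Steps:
h(r) = 2*r
R = 0 (R = (2*(-14) + 28)/(90 + 101) = (-28 + 28)/191 = 0*(1/191) = 0)
416*(-190) + R = 416*(-190) + 0 = -79040 + 0 = -79040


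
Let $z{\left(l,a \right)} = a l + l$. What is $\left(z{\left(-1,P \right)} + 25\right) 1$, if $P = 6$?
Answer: $18$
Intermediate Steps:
$z{\left(l,a \right)} = l + a l$
$\left(z{\left(-1,P \right)} + 25\right) 1 = \left(- (1 + 6) + 25\right) 1 = \left(\left(-1\right) 7 + 25\right) 1 = \left(-7 + 25\right) 1 = 18 \cdot 1 = 18$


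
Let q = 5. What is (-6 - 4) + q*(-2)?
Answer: -20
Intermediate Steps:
(-6 - 4) + q*(-2) = (-6 - 4) + 5*(-2) = -10 - 10 = -20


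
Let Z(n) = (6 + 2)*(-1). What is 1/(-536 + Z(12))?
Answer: -1/544 ≈ -0.0018382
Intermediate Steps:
Z(n) = -8 (Z(n) = 8*(-1) = -8)
1/(-536 + Z(12)) = 1/(-536 - 8) = 1/(-544) = -1/544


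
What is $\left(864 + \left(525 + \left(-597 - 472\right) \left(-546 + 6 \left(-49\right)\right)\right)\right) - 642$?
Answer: $898707$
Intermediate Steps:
$\left(864 + \left(525 + \left(-597 - 472\right) \left(-546 + 6 \left(-49\right)\right)\right)\right) - 642 = \left(864 - \left(-525 + 1069 \left(-546 - 294\right)\right)\right) - 642 = \left(864 + \left(525 - -897960\right)\right) - 642 = \left(864 + \left(525 + 897960\right)\right) - 642 = \left(864 + 898485\right) - 642 = 899349 - 642 = 898707$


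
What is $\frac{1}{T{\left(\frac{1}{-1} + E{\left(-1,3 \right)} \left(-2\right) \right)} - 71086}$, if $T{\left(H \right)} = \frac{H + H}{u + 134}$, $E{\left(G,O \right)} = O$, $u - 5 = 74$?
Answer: $- \frac{213}{15141332} \approx -1.4067 \cdot 10^{-5}$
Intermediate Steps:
$u = 79$ ($u = 5 + 74 = 79$)
$T{\left(H \right)} = \frac{2 H}{213}$ ($T{\left(H \right)} = \frac{H + H}{79 + 134} = \frac{2 H}{213}$)
$\frac{1}{T{\left(\frac{1}{-1} + E{\left(-1,3 \right)} \left(-2\right) \right)} - 71086} = \frac{1}{\frac{2 \left(\frac{1}{-1} + 3 \left(-2\right)\right)}{213} - 71086} = \frac{1}{\frac{2 \left(-1 - 6\right)}{213} - 71086} = \frac{1}{\frac{2}{213} \left(-7\right) - 71086} = \frac{1}{- \frac{14}{213} - 71086} = \frac{1}{- \frac{15141332}{213}} = - \frac{213}{15141332}$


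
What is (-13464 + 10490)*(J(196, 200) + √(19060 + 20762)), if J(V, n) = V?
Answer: -582904 - 2974*√39822 ≈ -1.1764e+6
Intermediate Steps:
(-13464 + 10490)*(J(196, 200) + √(19060 + 20762)) = (-13464 + 10490)*(196 + √(19060 + 20762)) = -2974*(196 + √39822) = -582904 - 2974*√39822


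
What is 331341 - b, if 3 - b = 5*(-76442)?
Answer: -50872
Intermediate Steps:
b = 382213 (b = 3 - 5*(-76442) = 3 - 1*(-382210) = 3 + 382210 = 382213)
331341 - b = 331341 - 1*382213 = 331341 - 382213 = -50872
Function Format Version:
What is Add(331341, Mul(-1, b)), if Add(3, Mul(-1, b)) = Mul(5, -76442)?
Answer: -50872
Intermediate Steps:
b = 382213 (b = Add(3, Mul(-1, Mul(5, -76442))) = Add(3, Mul(-1, -382210)) = Add(3, 382210) = 382213)
Add(331341, Mul(-1, b)) = Add(331341, Mul(-1, 382213)) = Add(331341, -382213) = -50872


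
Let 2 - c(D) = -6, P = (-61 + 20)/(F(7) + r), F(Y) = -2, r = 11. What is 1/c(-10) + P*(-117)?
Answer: 4265/8 ≈ 533.13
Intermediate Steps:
P = -41/9 (P = (-61 + 20)/(-2 + 11) = -41/9 ≈ -4.5556)
c(D) = 8 (c(D) = 2 - 1*(-6) = 2 + 6 = 8)
1/c(-10) + P*(-117) = 1/8 - 41/9*(-117) = ⅛ + 533 = 4265/8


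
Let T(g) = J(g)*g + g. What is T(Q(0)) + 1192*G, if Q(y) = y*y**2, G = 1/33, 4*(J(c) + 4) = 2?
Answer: 1192/33 ≈ 36.121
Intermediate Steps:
J(c) = -7/2 (J(c) = -4 + (1/4)*2 = -4 + 1/2 = -7/2)
G = 1/33 ≈ 0.030303
Q(y) = y**3
T(g) = -5*g/2 (T(g) = -7*g/2 + g = -5*g/2)
T(Q(0)) + 1192*G = -5/2*0**3 + 1192*(1/33) = -5/2*0 + 1192/33 = 0 + 1192/33 = 1192/33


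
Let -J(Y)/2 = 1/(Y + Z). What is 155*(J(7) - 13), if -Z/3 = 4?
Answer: -1953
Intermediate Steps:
Z = -12 (Z = -3*4 = -12)
J(Y) = -2/(-12 + Y) (J(Y) = -2/(Y - 12) = -2/(-12 + Y))
155*(J(7) - 13) = 155*(-2/(-12 + 7) - 13) = 155*(-2/(-5) - 13) = 155*(-2*(-⅕) - 13) = 155*(⅖ - 13) = 155*(-63/5) = -1953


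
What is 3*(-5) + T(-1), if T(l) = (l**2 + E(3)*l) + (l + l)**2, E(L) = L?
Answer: -13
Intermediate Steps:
T(l) = 3*l + 5*l**2 (T(l) = (l**2 + 3*l) + (l + l)**2 = (l**2 + 3*l) + (2*l)**2 = (l**2 + 3*l) + 4*l**2 = 3*l + 5*l**2)
3*(-5) + T(-1) = 3*(-5) - (3 + 5*(-1)) = -15 - (3 - 5) = -15 - 1*(-2) = -15 + 2 = -13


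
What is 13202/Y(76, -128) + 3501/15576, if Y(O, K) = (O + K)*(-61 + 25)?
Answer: 1105147/151866 ≈ 7.2771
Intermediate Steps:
Y(O, K) = -36*K - 36*O (Y(O, K) = (K + O)*(-36) = -36*K - 36*O)
13202/Y(76, -128) + 3501/15576 = 13202/(-36*(-128) - 36*76) + 3501/15576 = 13202/(4608 - 2736) + 3501*(1/15576) = 13202/1872 + 1167/5192 = 13202*(1/1872) + 1167/5192 = 6601/936 + 1167/5192 = 1105147/151866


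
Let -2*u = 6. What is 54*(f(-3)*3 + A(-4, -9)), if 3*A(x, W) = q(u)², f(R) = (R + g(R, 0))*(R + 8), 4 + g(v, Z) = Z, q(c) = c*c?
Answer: -4212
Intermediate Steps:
u = -3 (u = -½*6 = -3)
q(c) = c²
g(v, Z) = -4 + Z
f(R) = (-4 + R)*(8 + R) (f(R) = (R + (-4 + 0))*(R + 8) = (R - 4)*(8 + R) = (-4 + R)*(8 + R))
A(x, W) = 27 (A(x, W) = ((-3)²)²/3 = (⅓)*9² = (⅓)*81 = 27)
54*(f(-3)*3 + A(-4, -9)) = 54*((-32 + (-3)² + 4*(-3))*3 + 27) = 54*((-32 + 9 - 12)*3 + 27) = 54*(-35*3 + 27) = 54*(-105 + 27) = 54*(-78) = -4212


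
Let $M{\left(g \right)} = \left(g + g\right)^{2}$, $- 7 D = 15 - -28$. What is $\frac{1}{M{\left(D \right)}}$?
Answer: $\frac{49}{7396} \approx 0.0066252$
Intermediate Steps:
$D = - \frac{43}{7}$ ($D = - \frac{15 - -28}{7} = - \frac{15 + 28}{7} = \left(- \frac{1}{7}\right) 43 = - \frac{43}{7} \approx -6.1429$)
$M{\left(g \right)} = 4 g^{2}$ ($M{\left(g \right)} = \left(2 g\right)^{2} = 4 g^{2}$)
$\frac{1}{M{\left(D \right)}} = \frac{1}{4 \left(- \frac{43}{7}\right)^{2}} = \frac{1}{4 \cdot \frac{1849}{49}} = \frac{1}{\frac{7396}{49}} = \frac{49}{7396}$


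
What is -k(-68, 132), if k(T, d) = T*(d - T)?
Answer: 13600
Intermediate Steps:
-k(-68, 132) = -(-68)*(132 - 1*(-68)) = -(-68)*(132 + 68) = -(-68)*200 = -1*(-13600) = 13600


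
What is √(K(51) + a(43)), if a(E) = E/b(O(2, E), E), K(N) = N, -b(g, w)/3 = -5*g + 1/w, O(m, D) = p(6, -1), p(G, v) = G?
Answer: √769788222/3867 ≈ 7.1748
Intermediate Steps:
O(m, D) = 6
b(g, w) = -3/w + 15*g (b(g, w) = -3*(-5*g + 1/w) = -3*(1/w - 5*g) = -3/w + 15*g)
a(E) = E/(90 - 3/E) (a(E) = E/(-3/E + 15*6) = E/(-3/E + 90) = E/(90 - 3/E))
√(K(51) + a(43)) = √(51 + (⅓)*43²/(-1 + 30*43)) = √(51 + (⅓)*1849/(-1 + 1290)) = √(51 + (⅓)*1849/1289) = √(51 + (⅓)*1849*(1/1289)) = √(51 + 1849/3867) = √(199066/3867) = √769788222/3867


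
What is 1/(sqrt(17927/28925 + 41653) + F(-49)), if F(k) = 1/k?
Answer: 109025/222523006679 + 24010*sqrt(2062114514)/222523006679 ≈ 0.0049002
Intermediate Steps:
1/(sqrt(17927/28925 + 41653) + F(-49)) = 1/(sqrt(17927/28925 + 41653) + 1/(-49)) = 1/(sqrt(17927*(1/28925) + 41653) - 1/49) = 1/(sqrt(1379/2225 + 41653) - 1/49) = 1/(sqrt(92679304/2225) - 1/49) = 1/(2*sqrt(2062114514)/445 - 1/49) = 1/(-1/49 + 2*sqrt(2062114514)/445)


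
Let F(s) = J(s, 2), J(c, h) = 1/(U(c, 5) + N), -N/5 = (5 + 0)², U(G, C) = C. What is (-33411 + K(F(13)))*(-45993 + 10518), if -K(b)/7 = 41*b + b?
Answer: 4740673245/4 ≈ 1.1852e+9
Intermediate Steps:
N = -125 (N = -5*(5 + 0)² = -5*5² = -5*25 = -125)
J(c, h) = -1/120 (J(c, h) = 1/(5 - 125) = 1/(-120) = -1/120)
F(s) = -1/120
K(b) = -294*b (K(b) = -7*(41*b + b) = -294*b)
(-33411 + K(F(13)))*(-45993 + 10518) = (-33411 - 294*(-1/120))*(-45993 + 10518) = (-33411 + 49/20)*(-35475) = -668171/20*(-35475) = 4740673245/4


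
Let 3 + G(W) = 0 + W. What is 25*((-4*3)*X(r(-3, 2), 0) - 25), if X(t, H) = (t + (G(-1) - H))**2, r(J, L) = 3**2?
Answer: -8125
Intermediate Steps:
G(W) = -3 + W (G(W) = -3 + (0 + W) = -3 + W)
r(J, L) = 9
X(t, H) = (-4 + t - H)**2 (X(t, H) = (t + ((-3 - 1) - H))**2 = (t + (-4 - H))**2 = (-4 + t - H)**2)
25*((-4*3)*X(r(-3, 2), 0) - 25) = 25*((-4*3)*(4 + 0 - 1*9)**2 - 25) = 25*(-12*(4 + 0 - 9)**2 - 25) = 25*(-12*(-5)**2 - 25) = 25*(-12*25 - 25) = 25*(-300 - 25) = 25*(-325) = -8125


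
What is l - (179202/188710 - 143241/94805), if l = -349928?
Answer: -125208597476498/357813031 ≈ -3.4993e+5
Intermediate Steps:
l - (179202/188710 - 143241/94805) = -349928 - (179202/188710 - 143241/94805) = -349928 - (179202*(1/188710) - 143241*1/94805) = -349928 - (89601/94355 - 143241/94805) = -349928 - 1*(-200835270/357813031) = -349928 + 200835270/357813031 = -125208597476498/357813031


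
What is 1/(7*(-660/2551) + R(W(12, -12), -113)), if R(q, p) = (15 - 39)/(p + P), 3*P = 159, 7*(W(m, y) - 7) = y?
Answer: -12755/17998 ≈ -0.70869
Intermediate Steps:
W(m, y) = 7 + y/7
P = 53 (P = (⅓)*159 = 53)
R(q, p) = -24/(53 + p) (R(q, p) = (15 - 39)/(p + 53) = -24/(53 + p))
1/(7*(-660/2551) + R(W(12, -12), -113)) = 1/(7*(-660/2551) - 24/(53 - 113)) = 1/(7*(-660*1/2551) - 24/(-60)) = 1/(7*(-660/2551) - 24*(-1/60)) = 1/(-4620/2551 + ⅖) = 1/(-17998/12755) = -12755/17998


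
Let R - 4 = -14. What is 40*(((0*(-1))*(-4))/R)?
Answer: 0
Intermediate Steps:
R = -10 (R = 4 - 14 = -10)
40*(((0*(-1))*(-4))/R) = 40*(((0*(-1))*(-4))/(-10)) = 40*((0*(-4))*(-⅒)) = 40*(0*(-⅒)) = 40*0 = 0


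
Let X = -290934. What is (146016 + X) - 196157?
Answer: -341075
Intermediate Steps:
(146016 + X) - 196157 = (146016 - 290934) - 196157 = -144918 - 196157 = -341075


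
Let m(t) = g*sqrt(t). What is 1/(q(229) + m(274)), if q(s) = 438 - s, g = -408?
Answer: -209/45567455 - 408*sqrt(274)/45567455 ≈ -0.00015280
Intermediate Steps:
m(t) = -408*sqrt(t)
1/(q(229) + m(274)) = 1/((438 - 1*229) - 408*sqrt(274)) = 1/((438 - 229) - 408*sqrt(274)) = 1/(209 - 408*sqrt(274))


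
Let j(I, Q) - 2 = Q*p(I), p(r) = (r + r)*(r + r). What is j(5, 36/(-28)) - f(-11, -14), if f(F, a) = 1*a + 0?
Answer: -788/7 ≈ -112.57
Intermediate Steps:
f(F, a) = a (f(F, a) = a + 0 = a)
p(r) = 4*r² (p(r) = (2*r)*(2*r) = 4*r²)
j(I, Q) = 2 + 4*Q*I² (j(I, Q) = 2 + Q*(4*I²) = 2 + 4*Q*I²)
j(5, 36/(-28)) - f(-11, -14) = (2 + 4*(36/(-28))*5²) - 1*(-14) = (2 + 4*(36*(-1/28))*25) + 14 = (2 + 4*(-9/7)*25) + 14 = (2 - 900/7) + 14 = -886/7 + 14 = -788/7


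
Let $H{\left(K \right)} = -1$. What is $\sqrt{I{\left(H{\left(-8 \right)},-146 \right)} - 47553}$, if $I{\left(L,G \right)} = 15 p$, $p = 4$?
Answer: $3 i \sqrt{5277} \approx 217.93 i$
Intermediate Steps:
$I{\left(L,G \right)} = 60$ ($I{\left(L,G \right)} = 15 \cdot 4 = 60$)
$\sqrt{I{\left(H{\left(-8 \right)},-146 \right)} - 47553} = \sqrt{60 - 47553} = \sqrt{-47493} = 3 i \sqrt{5277}$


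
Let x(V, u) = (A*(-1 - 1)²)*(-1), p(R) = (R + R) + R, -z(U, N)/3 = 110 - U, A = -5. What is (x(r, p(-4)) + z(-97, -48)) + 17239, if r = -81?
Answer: 16638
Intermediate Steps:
z(U, N) = -330 + 3*U (z(U, N) = -3*(110 - U) = -330 + 3*U)
p(R) = 3*R (p(R) = 2*R + R = 3*R)
x(V, u) = 20 (x(V, u) = -5*(-1 - 1)²*(-1) = -5*(-2)²*(-1) = -5*4*(-1) = -20*(-1) = 20)
(x(r, p(-4)) + z(-97, -48)) + 17239 = (20 + (-330 + 3*(-97))) + 17239 = (20 + (-330 - 291)) + 17239 = (20 - 621) + 17239 = -601 + 17239 = 16638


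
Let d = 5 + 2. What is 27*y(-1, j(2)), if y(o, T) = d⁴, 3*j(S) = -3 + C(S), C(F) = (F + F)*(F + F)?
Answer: 64827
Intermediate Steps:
C(F) = 4*F² (C(F) = (2*F)*(2*F) = 4*F²)
j(S) = -1 + 4*S²/3 (j(S) = (-3 + 4*S²)/3 = -1 + 4*S²/3)
d = 7
y(o, T) = 2401 (y(o, T) = 7⁴ = 2401)
27*y(-1, j(2)) = 27*2401 = 64827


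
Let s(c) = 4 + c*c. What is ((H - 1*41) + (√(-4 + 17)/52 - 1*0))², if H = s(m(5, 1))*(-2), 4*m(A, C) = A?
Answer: 2260561/832 - 417*√13/208 ≈ 2709.8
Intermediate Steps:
m(A, C) = A/4
s(c) = 4 + c²
H = -89/8 (H = (4 + ((¼)*5)²)*(-2) = (4 + (5/4)²)*(-2) = (4 + 25/16)*(-2) = (89/16)*(-2) = -89/8 ≈ -11.125)
((H - 1*41) + (√(-4 + 17)/52 - 1*0))² = ((-89/8 - 1*41) + (√(-4 + 17)/52 - 1*0))² = ((-89/8 - 41) + (√13*(1/52) + 0))² = (-417/8 + (√13/52 + 0))² = (-417/8 + √13/52)²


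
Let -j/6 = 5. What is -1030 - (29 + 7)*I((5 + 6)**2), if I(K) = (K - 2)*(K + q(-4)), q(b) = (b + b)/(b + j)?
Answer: -520402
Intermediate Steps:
j = -30 (j = -6*5 = -30)
q(b) = 2*b/(-30 + b) (q(b) = (b + b)/(b - 30) = (2*b)/(-30 + b) = 2*b/(-30 + b))
I(K) = (-2 + K)*(4/17 + K) (I(K) = (K - 2)*(K + 2*(-4)/(-30 - 4)) = (-2 + K)*(K + 2*(-4)/(-34)) = (-2 + K)*(K + 2*(-4)*(-1/34)) = (-2 + K)*(K + 4/17) = (-2 + K)*(4/17 + K))
-1030 - (29 + 7)*I((5 + 6)**2) = -1030 - (29 + 7)*(-8/17 + ((5 + 6)**2)**2 - 30*(5 + 6)**2/17) = -1030 - 36*(-8/17 + (11**2)**2 - 30/17*11**2) = -1030 - 36*(-8/17 + 121**2 - 30/17*121) = -1030 - 36*(-8/17 + 14641 - 3630/17) = -1030 - 36*14427 = -1030 - 1*519372 = -1030 - 519372 = -520402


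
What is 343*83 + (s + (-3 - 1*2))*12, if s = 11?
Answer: 28541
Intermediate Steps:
343*83 + (s + (-3 - 1*2))*12 = 343*83 + (11 + (-3 - 1*2))*12 = 28469 + (11 + (-3 - 2))*12 = 28469 + (11 - 5)*12 = 28469 + 6*12 = 28469 + 72 = 28541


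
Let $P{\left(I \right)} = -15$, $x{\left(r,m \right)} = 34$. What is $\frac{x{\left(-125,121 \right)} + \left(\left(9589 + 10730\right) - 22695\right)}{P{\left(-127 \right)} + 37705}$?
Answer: $- \frac{1171}{18845} \approx -0.062138$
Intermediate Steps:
$\frac{x{\left(-125,121 \right)} + \left(\left(9589 + 10730\right) - 22695\right)}{P{\left(-127 \right)} + 37705} = \frac{34 + \left(\left(9589 + 10730\right) - 22695\right)}{-15 + 37705} = \frac{34 + \left(20319 - 22695\right)}{37690} = \left(34 - 2376\right) \frac{1}{37690} = \left(-2342\right) \frac{1}{37690} = - \frac{1171}{18845}$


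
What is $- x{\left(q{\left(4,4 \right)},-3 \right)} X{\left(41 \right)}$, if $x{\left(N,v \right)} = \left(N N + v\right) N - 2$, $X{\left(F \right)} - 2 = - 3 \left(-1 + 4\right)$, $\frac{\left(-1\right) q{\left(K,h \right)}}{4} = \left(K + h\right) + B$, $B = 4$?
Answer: $-773150$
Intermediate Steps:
$q{\left(K,h \right)} = -16 - 4 K - 4 h$ ($q{\left(K,h \right)} = - 4 \left(\left(K + h\right) + 4\right) = - 4 \left(4 + K + h\right) = -16 - 4 K - 4 h$)
$X{\left(F \right)} = -7$ ($X{\left(F \right)} = 2 - 3 \left(-1 + 4\right) = 2 - 9 = -7$)
$x{\left(N,v \right)} = -2 + N \left(v + N^{2}\right)$ ($x{\left(N,v \right)} = \left(N^{2} + v\right) N - 2 = \left(v + N^{2}\right) N - 2 = N \left(v + N^{2}\right) - 2 = -2 + N \left(v + N^{2}\right)$)
$- x{\left(q{\left(4,4 \right)},-3 \right)} X{\left(41 \right)} = - \left(-2 + \left(-16 - 16 - 16\right)^{3} + \left(-16 - 16 - 16\right) \left(-3\right)\right) \left(-7\right) = - \left(-2 + \left(-48\right)^{3} - -144\right) \left(-7\right) = - \left(-2 - 110592 + 144\right) \left(-7\right) = - \left(-110450\right) \left(-7\right) = \left(-1\right) 773150 = -773150$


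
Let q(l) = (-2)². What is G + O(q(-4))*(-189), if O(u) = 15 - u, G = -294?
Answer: -2373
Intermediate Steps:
q(l) = 4
G + O(q(-4))*(-189) = -294 + (15 - 1*4)*(-189) = -294 + (15 - 4)*(-189) = -294 + 11*(-189) = -294 - 2079 = -2373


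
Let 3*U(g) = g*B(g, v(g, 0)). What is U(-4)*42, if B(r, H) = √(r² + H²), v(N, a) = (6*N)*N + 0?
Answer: -224*√577 ≈ -5380.7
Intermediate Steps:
v(N, a) = 6*N² (v(N, a) = 6*N² + 0 = 6*N²)
B(r, H) = √(H² + r²)
U(g) = g*√(g² + 36*g⁴)/3 (U(g) = (g*√((6*g²)² + g²))/3 = (g*√(36*g⁴ + g²))/3 = (g*√(g² + 36*g⁴))/3 = g*√(g² + 36*g⁴)/3)
U(-4)*42 = ((⅓)*(-4)*√((-4)² + 36*(-4)⁴))*42 = ((⅓)*(-4)*√(16 + 36*256))*42 = ((⅓)*(-4)*√(16 + 9216))*42 = ((⅓)*(-4)*√9232)*42 = ((⅓)*(-4)*(4*√577))*42 = -16*√577/3*42 = -224*√577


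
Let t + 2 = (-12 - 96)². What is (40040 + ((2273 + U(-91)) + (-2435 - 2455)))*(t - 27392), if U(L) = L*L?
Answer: -718923920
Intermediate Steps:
U(L) = L²
t = 11662 (t = -2 + (-12 - 96)² = -2 + (-108)² = -2 + 11664 = 11662)
(40040 + ((2273 + U(-91)) + (-2435 - 2455)))*(t - 27392) = (40040 + ((2273 + (-91)²) + (-2435 - 2455)))*(11662 - 27392) = (40040 + ((2273 + 8281) - 4890))*(-15730) = (40040 + (10554 - 4890))*(-15730) = (40040 + 5664)*(-15730) = 45704*(-15730) = -718923920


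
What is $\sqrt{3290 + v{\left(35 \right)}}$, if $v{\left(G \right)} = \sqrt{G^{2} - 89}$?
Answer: $\sqrt{3290 + 4 \sqrt{71}} \approx 57.652$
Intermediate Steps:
$v{\left(G \right)} = \sqrt{-89 + G^{2}}$
$\sqrt{3290 + v{\left(35 \right)}} = \sqrt{3290 + \sqrt{-89 + 35^{2}}} = \sqrt{3290 + \sqrt{-89 + 1225}} = \sqrt{3290 + \sqrt{1136}} = \sqrt{3290 + 4 \sqrt{71}}$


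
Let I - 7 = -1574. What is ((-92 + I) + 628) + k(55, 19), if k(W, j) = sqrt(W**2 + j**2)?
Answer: -1031 + sqrt(3386) ≈ -972.81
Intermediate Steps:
I = -1567 (I = 7 - 1574 = -1567)
((-92 + I) + 628) + k(55, 19) = ((-92 - 1567) + 628) + sqrt(55**2 + 19**2) = (-1659 + 628) + sqrt(3025 + 361) = -1031 + sqrt(3386)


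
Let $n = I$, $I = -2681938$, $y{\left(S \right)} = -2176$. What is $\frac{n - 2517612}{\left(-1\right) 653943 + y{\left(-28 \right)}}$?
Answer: $\frac{5199550}{656119} \approx 7.9247$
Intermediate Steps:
$n = -2681938$
$\frac{n - 2517612}{\left(-1\right) 653943 + y{\left(-28 \right)}} = \frac{-2681938 - 2517612}{\left(-1\right) 653943 - 2176} = - \frac{5199550}{-653943 - 2176} = - \frac{5199550}{-656119} = \left(-5199550\right) \left(- \frac{1}{656119}\right) = \frac{5199550}{656119}$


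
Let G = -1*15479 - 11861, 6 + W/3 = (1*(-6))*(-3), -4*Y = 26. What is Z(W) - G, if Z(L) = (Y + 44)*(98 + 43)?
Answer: 65255/2 ≈ 32628.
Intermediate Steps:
Y = -13/2 (Y = -1/4*26 = -13/2 ≈ -6.5000)
W = 36 (W = -18 + 3*((1*(-6))*(-3)) = -18 + 3*(-6*(-3)) = -18 + 3*18 = -18 + 54 = 36)
Z(L) = 10575/2 (Z(L) = (-13/2 + 44)*(98 + 43) = (75/2)*141 = 10575/2)
G = -27340 (G = -15479 - 11861 = -27340)
Z(W) - G = 10575/2 - 1*(-27340) = 10575/2 + 27340 = 65255/2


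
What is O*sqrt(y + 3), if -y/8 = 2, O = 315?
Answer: 315*I*sqrt(13) ≈ 1135.7*I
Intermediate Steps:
y = -16 (y = -8*2 = -16)
O*sqrt(y + 3) = 315*sqrt(-16 + 3) = 315*sqrt(-13) = 315*(I*sqrt(13)) = 315*I*sqrt(13)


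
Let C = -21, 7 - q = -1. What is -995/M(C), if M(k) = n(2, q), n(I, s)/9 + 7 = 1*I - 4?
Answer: 995/81 ≈ 12.284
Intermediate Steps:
q = 8 (q = 7 - 1*(-1) = 7 + 1 = 8)
n(I, s) = -99 + 9*I (n(I, s) = -63 + 9*(1*I - 4) = -63 + 9*(I - 4) = -63 + 9*(-4 + I) = -63 + (-36 + 9*I) = -99 + 9*I)
M(k) = -81 (M(k) = -99 + 9*2 = -99 + 18 = -81)
-995/M(C) = -995/(-81) = -995*(-1/81) = 995/81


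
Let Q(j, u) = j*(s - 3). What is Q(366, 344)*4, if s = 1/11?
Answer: -46848/11 ≈ -4258.9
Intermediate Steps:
s = 1/11 ≈ 0.090909
Q(j, u) = -32*j/11 (Q(j, u) = j*(1/11 - 3) = j*(-32/11) = -32*j/11)
Q(366, 344)*4 = -32/11*366*4 = -11712/11*4 = -46848/11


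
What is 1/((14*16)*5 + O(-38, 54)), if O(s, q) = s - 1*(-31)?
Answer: 1/1113 ≈ 0.00089847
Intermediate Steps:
O(s, q) = 31 + s (O(s, q) = s + 31 = 31 + s)
1/((14*16)*5 + O(-38, 54)) = 1/((14*16)*5 + (31 - 38)) = 1/(224*5 - 7) = 1/(1120 - 7) = 1/1113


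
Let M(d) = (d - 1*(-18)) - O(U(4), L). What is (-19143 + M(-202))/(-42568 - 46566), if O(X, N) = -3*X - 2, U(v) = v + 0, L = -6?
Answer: 19313/89134 ≈ 0.21667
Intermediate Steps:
U(v) = v
O(X, N) = -2 - 3*X
M(d) = 32 + d (M(d) = (d - 1*(-18)) - (-2 - 3*4) = (d + 18) - (-2 - 12) = (18 + d) - 1*(-14) = (18 + d) + 14 = 32 + d)
(-19143 + M(-202))/(-42568 - 46566) = (-19143 + (32 - 202))/(-42568 - 46566) = (-19143 - 170)/(-89134) = -19313*(-1/89134) = 19313/89134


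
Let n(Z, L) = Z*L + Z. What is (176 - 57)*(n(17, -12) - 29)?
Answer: -25704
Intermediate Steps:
n(Z, L) = Z + L*Z (n(Z, L) = L*Z + Z = Z + L*Z)
(176 - 57)*(n(17, -12) - 29) = (176 - 57)*(17*(1 - 12) - 29) = 119*(17*(-11) - 29) = 119*(-187 - 29) = 119*(-216) = -25704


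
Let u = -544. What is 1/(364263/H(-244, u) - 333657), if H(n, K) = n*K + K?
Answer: -44064/14702140627 ≈ -2.9971e-6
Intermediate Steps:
H(n, K) = K + K*n (H(n, K) = K*n + K = K + K*n)
1/(364263/H(-244, u) - 333657) = 1/(364263/((-544*(1 - 244))) - 333657) = 1/(364263/((-544*(-243))) - 333657) = 1/(364263/132192 - 333657) = 1/(364263*(1/132192) - 333657) = 1/(121421/44064 - 333657) = 1/(-14702140627/44064) = -44064/14702140627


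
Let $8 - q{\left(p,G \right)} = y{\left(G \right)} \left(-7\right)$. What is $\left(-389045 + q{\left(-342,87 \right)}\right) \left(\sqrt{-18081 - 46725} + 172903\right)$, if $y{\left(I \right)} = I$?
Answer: $-67160366484 - 388428 i \sqrt{64806} \approx -6.716 \cdot 10^{10} - 9.8882 \cdot 10^{7} i$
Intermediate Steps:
$q{\left(p,G \right)} = 8 + 7 G$ ($q{\left(p,G \right)} = 8 - G \left(-7\right) = 8 - - 7 G = 8 + 7 G$)
$\left(-389045 + q{\left(-342,87 \right)}\right) \left(\sqrt{-18081 - 46725} + 172903\right) = \left(-389045 + \left(8 + 7 \cdot 87\right)\right) \left(\sqrt{-18081 - 46725} + 172903\right) = \left(-389045 + \left(8 + 609\right)\right) \left(\sqrt{-64806} + 172903\right) = \left(-389045 + 617\right) \left(i \sqrt{64806} + 172903\right) = - 388428 \left(172903 + i \sqrt{64806}\right) = -67160366484 - 388428 i \sqrt{64806}$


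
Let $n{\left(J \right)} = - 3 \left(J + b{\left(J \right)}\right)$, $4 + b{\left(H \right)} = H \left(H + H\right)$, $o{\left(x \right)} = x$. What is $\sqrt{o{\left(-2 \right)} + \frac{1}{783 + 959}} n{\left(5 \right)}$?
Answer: $- \frac{1377 i \sqrt{74906}}{1742} \approx - 216.34 i$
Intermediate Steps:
$b{\left(H \right)} = -4 + 2 H^{2}$ ($b{\left(H \right)} = -4 + H \left(H + H\right) = -4 + H 2 H = -4 + 2 H^{2}$)
$n{\left(J \right)} = 12 - 6 J^{2} - 3 J$ ($n{\left(J \right)} = - 3 \left(J + \left(-4 + 2 J^{2}\right)\right) = - 3 \left(-4 + J + 2 J^{2}\right) = 12 - 6 J^{2} - 3 J$)
$\sqrt{o{\left(-2 \right)} + \frac{1}{783 + 959}} n{\left(5 \right)} = \sqrt{-2 + \frac{1}{783 + 959}} \left(12 - 6 \cdot 5^{2} - 15\right) = \sqrt{-2 + \frac{1}{1742}} \left(12 - 150 - 15\right) = \sqrt{- \frac{3483}{1742}} \left(-153\right) = \frac{9 i \sqrt{74906}}{1742} \left(-153\right) = - \frac{1377 i \sqrt{74906}}{1742}$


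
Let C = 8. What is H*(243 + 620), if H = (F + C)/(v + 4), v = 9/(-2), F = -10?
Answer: 3452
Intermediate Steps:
v = -9/2 (v = 9*(-1/2) = -9/2 ≈ -4.5000)
H = 4 (H = (-10 + 8)/(-9/2 + 4) = -2/(-1/2) = -2*(-2) = 4)
H*(243 + 620) = 4*(243 + 620) = 4*863 = 3452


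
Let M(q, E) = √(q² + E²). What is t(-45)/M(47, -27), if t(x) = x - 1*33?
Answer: -3*√2938/113 ≈ -1.4390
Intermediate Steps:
M(q, E) = √(E² + q²)
t(x) = -33 + x (t(x) = x - 33 = -33 + x)
t(-45)/M(47, -27) = (-33 - 45)/(√((-27)² + 47²)) = -78/√(729 + 2209) = -78*√2938/2938 = -3*√2938/113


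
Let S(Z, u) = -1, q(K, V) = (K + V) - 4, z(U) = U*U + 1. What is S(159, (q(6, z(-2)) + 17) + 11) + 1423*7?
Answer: 9960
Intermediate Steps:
z(U) = 1 + U² (z(U) = U² + 1 = 1 + U²)
q(K, V) = -4 + K + V
S(159, (q(6, z(-2)) + 17) + 11) + 1423*7 = -1 + 1423*7 = -1 + 9961 = 9960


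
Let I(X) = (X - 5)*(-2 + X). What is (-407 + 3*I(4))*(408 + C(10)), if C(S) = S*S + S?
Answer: -213934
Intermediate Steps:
I(X) = (-5 + X)*(-2 + X)
C(S) = S + S**2 (C(S) = S**2 + S = S + S**2)
(-407 + 3*I(4))*(408 + C(10)) = (-407 + 3*(10 + 4**2 - 7*4))*(408 + 10*(1 + 10)) = (-407 + 3*(10 + 16 - 28))*(408 + 10*11) = (-407 + 3*(-2))*(408 + 110) = (-407 - 6)*518 = -413*518 = -213934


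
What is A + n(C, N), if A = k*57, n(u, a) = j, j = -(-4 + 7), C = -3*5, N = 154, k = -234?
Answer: -13341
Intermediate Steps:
C = -15
j = -3 (j = -1*3 = -3)
n(u, a) = -3
A = -13338 (A = -234*57 = -13338)
A + n(C, N) = -13338 - 3 = -13341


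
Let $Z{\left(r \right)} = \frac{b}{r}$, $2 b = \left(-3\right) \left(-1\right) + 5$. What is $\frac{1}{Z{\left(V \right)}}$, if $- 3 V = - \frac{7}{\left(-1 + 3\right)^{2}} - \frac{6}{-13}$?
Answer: $\frac{67}{624} \approx 0.10737$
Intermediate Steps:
$b = 4$ ($b = \frac{\left(-3\right) \left(-1\right) + 5}{2} = \frac{3 + 5}{2} = \frac{1}{2} \cdot 8 = 4$)
$V = \frac{67}{156}$ ($V = - \frac{- \frac{7}{\left(-1 + 3\right)^{2}} - \frac{6}{-13}}{3} = - \frac{- \frac{7}{2^{2}} - - \frac{6}{13}}{3} = - \frac{- \frac{7}{4} + \frac{6}{13}}{3} = \left(- \frac{1}{3}\right) \left(- \frac{67}{52}\right) = \frac{67}{156} \approx 0.42949$)
$Z{\left(r \right)} = \frac{4}{r}$
$\frac{1}{Z{\left(V \right)}} = \frac{1}{4 \frac{1}{\frac{67}{156}}} = \frac{1}{4 \cdot \frac{156}{67}} = \frac{1}{\frac{624}{67}} = \frac{67}{624}$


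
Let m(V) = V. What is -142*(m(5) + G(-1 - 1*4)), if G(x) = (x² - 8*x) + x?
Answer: -9230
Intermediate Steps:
G(x) = x² - 7*x
-142*(m(5) + G(-1 - 1*4)) = -142*(5 + (-1 - 1*4)*(-7 + (-1 - 1*4))) = -142*(5 + (-1 - 4)*(-7 + (-1 - 4))) = -142*(5 - 5*(-7 - 5)) = -142*(5 - 5*(-12)) = -142*(5 + 60) = -142*65 = -9230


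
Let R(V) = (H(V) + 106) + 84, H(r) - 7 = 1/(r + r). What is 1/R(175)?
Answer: 350/68951 ≈ 0.0050761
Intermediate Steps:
H(r) = 7 + 1/(2*r) (H(r) = 7 + 1/(r + r) = 7 + 1/(2*r))
R(V) = 197 + 1/(2*V) (R(V) = ((7 + 1/(2*V)) + 106) + 84 = (113 + 1/(2*V)) + 84 = 197 + 1/(2*V))
1/R(175) = 1/(197 + (½)/175) = 1/(197 + (½)*(1/175)) = 1/(197 + 1/350) = 1/(68951/350) = 350/68951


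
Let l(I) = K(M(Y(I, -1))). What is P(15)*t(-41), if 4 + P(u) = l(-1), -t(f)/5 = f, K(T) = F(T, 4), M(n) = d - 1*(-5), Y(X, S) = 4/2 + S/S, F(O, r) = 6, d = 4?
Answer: 410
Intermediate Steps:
Y(X, S) = 3 (Y(X, S) = 4*(½) + 1 = 2 + 1 = 3)
M(n) = 9 (M(n) = 4 - 1*(-5) = 4 + 5 = 9)
K(T) = 6
t(f) = -5*f
l(I) = 6
P(u) = 2 (P(u) = -4 + 6 = 2)
P(15)*t(-41) = 2*(-5*(-41)) = 2*205 = 410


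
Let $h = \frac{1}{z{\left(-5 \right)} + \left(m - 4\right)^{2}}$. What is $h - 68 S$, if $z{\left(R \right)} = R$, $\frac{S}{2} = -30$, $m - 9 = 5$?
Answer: $\frac{387601}{95} \approx 4080.0$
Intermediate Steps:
$m = 14$ ($m = 9 + 5 = 14$)
$S = -60$ ($S = 2 \left(-30\right) = -60$)
$h = \frac{1}{95}$ ($h = \frac{1}{-5 + \left(14 - 4\right)^{2}} = \frac{1}{-5 + 10^{2}} = \frac{1}{-5 + 100} = \frac{1}{95} \approx 0.010526$)
$h - 68 S = \frac{1}{95} - -4080 = \frac{1}{95} + 4080 = \frac{387601}{95}$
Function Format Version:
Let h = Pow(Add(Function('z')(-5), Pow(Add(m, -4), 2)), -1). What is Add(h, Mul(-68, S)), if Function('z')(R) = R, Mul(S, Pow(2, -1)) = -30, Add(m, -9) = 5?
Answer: Rational(387601, 95) ≈ 4080.0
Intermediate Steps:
m = 14 (m = Add(9, 5) = 14)
S = -60 (S = Mul(2, -30) = -60)
h = Rational(1, 95) (h = Pow(Add(-5, Pow(Add(14, -4), 2)), -1) = Pow(Add(-5, Pow(10, 2)), -1) = Pow(Add(-5, 100), -1) = Pow(95, -1) = Rational(1, 95) ≈ 0.010526)
Add(h, Mul(-68, S)) = Add(Rational(1, 95), Mul(-68, -60)) = Add(Rational(1, 95), 4080) = Rational(387601, 95)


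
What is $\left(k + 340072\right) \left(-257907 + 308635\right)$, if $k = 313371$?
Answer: $33147856504$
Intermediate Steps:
$\left(k + 340072\right) \left(-257907 + 308635\right) = \left(313371 + 340072\right) \left(-257907 + 308635\right) = 653443 \cdot 50728 = 33147856504$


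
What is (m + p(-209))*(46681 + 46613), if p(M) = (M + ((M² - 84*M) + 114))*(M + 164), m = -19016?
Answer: -258462257364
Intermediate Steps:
p(M) = (164 + M)*(114 + M² - 83*M) (p(M) = (M + (114 + M² - 84*M))*(164 + M) = (114 + M² - 83*M)*(164 + M) = (164 + M)*(114 + M² - 83*M))
(m + p(-209))*(46681 + 46613) = (-19016 + (18696 + (-209)³ - 13498*(-209) + 81*(-209)²))*(46681 + 46613) = (-19016 + (18696 - 9129329 + 2821082 + 81*43681))*93294 = (-19016 + (18696 - 9129329 + 2821082 + 3538161))*93294 = (-19016 - 2751390)*93294 = -2770406*93294 = -258462257364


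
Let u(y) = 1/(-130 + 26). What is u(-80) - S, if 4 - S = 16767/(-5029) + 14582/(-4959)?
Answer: -26673449011/2593636344 ≈ -10.284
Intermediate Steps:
S = 256235675/24938811 (S = 4 - (16767/(-5029) + 14582/(-4959)) = 4 - (16767*(-1/5029) + 14582*(-1/4959)) = 4 - (-16767/5029 - 14582/4959) = 4 - 1*(-156480431/24938811) = 4 + 156480431/24938811 = 256235675/24938811 ≈ 10.275)
u(y) = -1/104 (u(y) = 1/(-104) = -1/104)
u(-80) - S = -1/104 - 1*256235675/24938811 = -1/104 - 256235675/24938811 = -26673449011/2593636344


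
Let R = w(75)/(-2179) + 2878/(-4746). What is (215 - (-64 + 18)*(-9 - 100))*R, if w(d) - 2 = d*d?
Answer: 79128081148/5170767 ≈ 15303.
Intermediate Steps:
w(d) = 2 + d² (w(d) = 2 + d*d = 2 + d²)
R = -16488452/5170767 (R = (2 + 75²)/(-2179) + 2878/(-4746) = (2 + 5625)*(-1/2179) + 2878*(-1/4746) = 5627*(-1/2179) - 1439/2373 = -5627/2179 - 1439/2373 = -16488452/5170767 ≈ -3.1888)
(215 - (-64 + 18)*(-9 - 100))*R = (215 - (-64 + 18)*(-9 - 100))*(-16488452/5170767) = (215 - (-46)*(-109))*(-16488452/5170767) = (215 - 1*5014)*(-16488452/5170767) = (215 - 5014)*(-16488452/5170767) = -4799*(-16488452/5170767) = 79128081148/5170767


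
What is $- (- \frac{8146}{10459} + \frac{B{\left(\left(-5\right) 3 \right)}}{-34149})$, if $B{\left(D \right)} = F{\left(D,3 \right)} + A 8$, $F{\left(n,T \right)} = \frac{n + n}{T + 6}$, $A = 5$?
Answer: $\frac{835683752}{1071493173} \approx 0.77992$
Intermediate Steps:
$F{\left(n,T \right)} = \frac{2 n}{6 + T}$
$B{\left(D \right)} = 40 + \frac{2 D}{9}$ ($B{\left(D \right)} = \frac{2 D}{6 + 3} + 5 \cdot 8 = \frac{2 D}{9} + 40 = 40 + \frac{2 D}{9}$)
$- (- \frac{8146}{10459} + \frac{B{\left(\left(-5\right) 3 \right)}}{-34149}) = - (- \frac{8146}{10459} + \frac{40 + \frac{2 \left(\left(-5\right) 3\right)}{9}}{-34149}) = - (\left(-8146\right) \frac{1}{10459} + \left(40 + \frac{2}{9} \left(-15\right)\right) \left(- \frac{1}{34149}\right)) = - (- \frac{8146}{10459} + \left(40 - \frac{10}{3}\right) \left(- \frac{1}{34149}\right)) = - (- \frac{8146}{10459} + \frac{110}{3} \left(- \frac{1}{34149}\right)) = - (- \frac{8146}{10459} - \frac{110}{102447}) = \left(-1\right) \left(- \frac{835683752}{1071493173}\right) = \frac{835683752}{1071493173}$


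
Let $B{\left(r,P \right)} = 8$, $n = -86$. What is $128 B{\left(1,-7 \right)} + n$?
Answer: $938$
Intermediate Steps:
$128 B{\left(1,-7 \right)} + n = 128 \cdot 8 - 86 = 1024 - 86 = 938$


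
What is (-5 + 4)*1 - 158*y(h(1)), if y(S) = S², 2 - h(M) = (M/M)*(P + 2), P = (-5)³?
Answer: -2468751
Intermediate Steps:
P = -125
h(M) = 125 (h(M) = 2 - M/M*(-125 + 2) = 2 - (-123) = 2 - 1*(-123) = 2 + 123 = 125)
(-5 + 4)*1 - 158*y(h(1)) = (-5 + 4)*1 - 158*125² = -1*1 - 158*15625 = -1 - 2468750 = -2468751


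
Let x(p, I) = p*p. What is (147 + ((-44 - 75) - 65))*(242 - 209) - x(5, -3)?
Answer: -1246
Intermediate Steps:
x(p, I) = p²
(147 + ((-44 - 75) - 65))*(242 - 209) - x(5, -3) = (147 + ((-44 - 75) - 65))*(242 - 209) - 1*5² = (147 + (-119 - 65))*33 - 1*25 = (147 - 184)*33 - 25 = -37*33 - 25 = -1221 - 25 = -1246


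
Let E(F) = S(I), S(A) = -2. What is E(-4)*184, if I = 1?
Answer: -368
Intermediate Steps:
E(F) = -2
E(-4)*184 = -2*184 = -368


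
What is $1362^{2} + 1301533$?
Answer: $3156577$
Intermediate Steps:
$1362^{2} + 1301533 = 1855044 + 1301533 = 3156577$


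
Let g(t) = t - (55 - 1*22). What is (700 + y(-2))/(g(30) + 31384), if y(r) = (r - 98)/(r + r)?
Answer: 725/31381 ≈ 0.023103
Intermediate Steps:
y(r) = (-98 + r)/(2*r) (y(r) = (-98 + r)/((2*r)) = (-98 + r)*(1/(2*r)) = (-98 + r)/(2*r))
g(t) = -33 + t (g(t) = t - (55 - 22) = t - 1*33 = t - 33 = -33 + t)
(700 + y(-2))/(g(30) + 31384) = (700 + (1/2)*(-98 - 2)/(-2))/((-33 + 30) + 31384) = (700 + (1/2)*(-1/2)*(-100))/(-3 + 31384) = (700 + 25)/31381 = 725*(1/31381) = 725/31381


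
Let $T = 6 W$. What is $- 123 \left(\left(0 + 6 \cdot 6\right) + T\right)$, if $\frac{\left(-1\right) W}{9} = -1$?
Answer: $-11070$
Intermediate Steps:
$W = 9$ ($W = \left(-9\right) \left(-1\right) = 9$)
$T = 54$ ($T = 6 \cdot 9 = 54$)
$- 123 \left(\left(0 + 6 \cdot 6\right) + T\right) = - 123 \left(\left(0 + 6 \cdot 6\right) + 54\right) = - 123 \left(\left(0 + 36\right) + 54\right) = - 123 \left(36 + 54\right) = \left(-123\right) 90 = -11070$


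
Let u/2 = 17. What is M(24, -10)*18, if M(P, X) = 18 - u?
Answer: -288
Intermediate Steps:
u = 34 (u = 2*17 = 34)
M(P, X) = -16 (M(P, X) = 18 - 1*34 = 18 - 34 = -16)
M(24, -10)*18 = -16*18 = -288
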